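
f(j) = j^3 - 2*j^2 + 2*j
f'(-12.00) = 482.00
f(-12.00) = -2040.00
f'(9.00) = 209.00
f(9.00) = 585.00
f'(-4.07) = 67.97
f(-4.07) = -108.69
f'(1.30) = 1.87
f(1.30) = 1.42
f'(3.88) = 31.64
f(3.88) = 36.06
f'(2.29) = 8.57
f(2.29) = 6.10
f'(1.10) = 1.23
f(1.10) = 1.11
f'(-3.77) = 59.72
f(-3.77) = -89.55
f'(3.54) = 25.43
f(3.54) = 26.38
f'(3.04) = 17.56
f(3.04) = 15.69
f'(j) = 3*j^2 - 4*j + 2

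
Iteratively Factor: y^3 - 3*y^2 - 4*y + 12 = (y + 2)*(y^2 - 5*y + 6) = (y - 3)*(y + 2)*(y - 2)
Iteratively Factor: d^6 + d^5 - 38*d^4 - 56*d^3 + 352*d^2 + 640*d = (d - 5)*(d^5 + 6*d^4 - 8*d^3 - 96*d^2 - 128*d) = d*(d - 5)*(d^4 + 6*d^3 - 8*d^2 - 96*d - 128) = d*(d - 5)*(d + 4)*(d^3 + 2*d^2 - 16*d - 32) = d*(d - 5)*(d + 4)^2*(d^2 - 2*d - 8) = d*(d - 5)*(d + 2)*(d + 4)^2*(d - 4)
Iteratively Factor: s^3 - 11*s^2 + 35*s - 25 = (s - 5)*(s^2 - 6*s + 5) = (s - 5)^2*(s - 1)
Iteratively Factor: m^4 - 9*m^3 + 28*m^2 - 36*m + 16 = (m - 4)*(m^3 - 5*m^2 + 8*m - 4) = (m - 4)*(m - 2)*(m^2 - 3*m + 2) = (m - 4)*(m - 2)^2*(m - 1)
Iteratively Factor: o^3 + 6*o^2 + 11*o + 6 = (o + 3)*(o^2 + 3*o + 2) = (o + 1)*(o + 3)*(o + 2)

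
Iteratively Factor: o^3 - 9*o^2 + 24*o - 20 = (o - 5)*(o^2 - 4*o + 4) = (o - 5)*(o - 2)*(o - 2)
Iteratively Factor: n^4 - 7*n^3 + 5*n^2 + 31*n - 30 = (n - 5)*(n^3 - 2*n^2 - 5*n + 6) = (n - 5)*(n - 3)*(n^2 + n - 2) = (n - 5)*(n - 3)*(n + 2)*(n - 1)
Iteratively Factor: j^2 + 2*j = (j + 2)*(j)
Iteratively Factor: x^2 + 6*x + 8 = (x + 2)*(x + 4)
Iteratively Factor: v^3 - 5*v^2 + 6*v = (v - 3)*(v^2 - 2*v) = (v - 3)*(v - 2)*(v)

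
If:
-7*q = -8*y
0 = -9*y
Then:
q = 0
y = 0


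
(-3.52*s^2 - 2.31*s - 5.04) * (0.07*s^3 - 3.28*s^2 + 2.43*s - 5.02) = -0.2464*s^5 + 11.3839*s^4 - 1.3296*s^3 + 28.5883*s^2 - 0.651000000000002*s + 25.3008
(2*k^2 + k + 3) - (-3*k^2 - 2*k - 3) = 5*k^2 + 3*k + 6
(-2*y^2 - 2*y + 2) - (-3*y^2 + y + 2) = y^2 - 3*y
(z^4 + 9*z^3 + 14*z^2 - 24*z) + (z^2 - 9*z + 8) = z^4 + 9*z^3 + 15*z^2 - 33*z + 8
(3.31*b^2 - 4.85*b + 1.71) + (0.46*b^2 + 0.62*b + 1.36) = 3.77*b^2 - 4.23*b + 3.07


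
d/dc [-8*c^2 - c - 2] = -16*c - 1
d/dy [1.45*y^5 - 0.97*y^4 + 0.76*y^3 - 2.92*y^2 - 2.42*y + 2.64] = 7.25*y^4 - 3.88*y^3 + 2.28*y^2 - 5.84*y - 2.42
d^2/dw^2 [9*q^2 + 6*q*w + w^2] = 2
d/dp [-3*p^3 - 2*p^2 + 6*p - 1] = -9*p^2 - 4*p + 6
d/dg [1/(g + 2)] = -1/(g + 2)^2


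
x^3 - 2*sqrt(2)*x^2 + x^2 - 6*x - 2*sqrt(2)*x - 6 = (x + 1)*(x - 3*sqrt(2))*(x + sqrt(2))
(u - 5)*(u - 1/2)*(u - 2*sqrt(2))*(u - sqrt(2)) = u^4 - 11*u^3/2 - 3*sqrt(2)*u^3 + 13*u^2/2 + 33*sqrt(2)*u^2/2 - 22*u - 15*sqrt(2)*u/2 + 10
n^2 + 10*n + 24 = (n + 4)*(n + 6)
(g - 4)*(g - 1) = g^2 - 5*g + 4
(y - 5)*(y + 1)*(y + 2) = y^3 - 2*y^2 - 13*y - 10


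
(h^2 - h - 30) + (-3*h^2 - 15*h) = -2*h^2 - 16*h - 30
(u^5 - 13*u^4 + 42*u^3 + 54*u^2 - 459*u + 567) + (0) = u^5 - 13*u^4 + 42*u^3 + 54*u^2 - 459*u + 567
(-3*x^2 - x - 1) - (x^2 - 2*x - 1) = -4*x^2 + x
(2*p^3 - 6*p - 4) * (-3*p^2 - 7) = -6*p^5 + 4*p^3 + 12*p^2 + 42*p + 28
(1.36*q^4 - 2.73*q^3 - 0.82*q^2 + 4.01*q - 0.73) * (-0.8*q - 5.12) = -1.088*q^5 - 4.7792*q^4 + 14.6336*q^3 + 0.990399999999999*q^2 - 19.9472*q + 3.7376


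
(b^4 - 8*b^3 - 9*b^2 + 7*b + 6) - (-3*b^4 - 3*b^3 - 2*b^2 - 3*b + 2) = 4*b^4 - 5*b^3 - 7*b^2 + 10*b + 4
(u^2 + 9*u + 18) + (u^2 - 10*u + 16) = 2*u^2 - u + 34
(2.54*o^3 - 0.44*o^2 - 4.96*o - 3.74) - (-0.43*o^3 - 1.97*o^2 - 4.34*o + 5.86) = 2.97*o^3 + 1.53*o^2 - 0.62*o - 9.6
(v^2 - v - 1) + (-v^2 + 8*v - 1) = 7*v - 2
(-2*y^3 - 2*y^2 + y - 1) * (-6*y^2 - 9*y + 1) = 12*y^5 + 30*y^4 + 10*y^3 - 5*y^2 + 10*y - 1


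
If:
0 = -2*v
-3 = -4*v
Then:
No Solution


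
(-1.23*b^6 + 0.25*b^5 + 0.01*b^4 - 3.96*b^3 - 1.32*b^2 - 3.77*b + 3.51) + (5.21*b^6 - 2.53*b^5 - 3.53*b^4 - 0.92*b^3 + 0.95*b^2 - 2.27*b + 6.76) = 3.98*b^6 - 2.28*b^5 - 3.52*b^4 - 4.88*b^3 - 0.37*b^2 - 6.04*b + 10.27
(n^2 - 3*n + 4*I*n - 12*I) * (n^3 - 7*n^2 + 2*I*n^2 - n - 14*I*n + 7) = n^5 - 10*n^4 + 6*I*n^4 + 12*n^3 - 60*I*n^3 + 90*n^2 + 122*I*n^2 - 189*n + 40*I*n - 84*I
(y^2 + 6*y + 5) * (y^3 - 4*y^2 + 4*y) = y^5 + 2*y^4 - 15*y^3 + 4*y^2 + 20*y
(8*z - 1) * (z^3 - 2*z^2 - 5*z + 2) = 8*z^4 - 17*z^3 - 38*z^2 + 21*z - 2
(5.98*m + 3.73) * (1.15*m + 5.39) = 6.877*m^2 + 36.5217*m + 20.1047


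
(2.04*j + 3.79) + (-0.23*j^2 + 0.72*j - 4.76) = -0.23*j^2 + 2.76*j - 0.97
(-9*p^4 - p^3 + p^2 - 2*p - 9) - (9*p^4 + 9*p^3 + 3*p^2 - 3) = -18*p^4 - 10*p^3 - 2*p^2 - 2*p - 6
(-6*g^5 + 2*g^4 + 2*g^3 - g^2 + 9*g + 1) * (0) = 0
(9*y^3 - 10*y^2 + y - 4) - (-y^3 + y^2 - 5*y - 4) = 10*y^3 - 11*y^2 + 6*y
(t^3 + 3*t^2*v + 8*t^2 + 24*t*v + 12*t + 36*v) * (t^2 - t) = t^5 + 3*t^4*v + 7*t^4 + 21*t^3*v + 4*t^3 + 12*t^2*v - 12*t^2 - 36*t*v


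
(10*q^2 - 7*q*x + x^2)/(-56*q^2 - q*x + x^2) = (-10*q^2 + 7*q*x - x^2)/(56*q^2 + q*x - x^2)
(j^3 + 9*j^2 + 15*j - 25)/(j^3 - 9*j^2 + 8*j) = (j^2 + 10*j + 25)/(j*(j - 8))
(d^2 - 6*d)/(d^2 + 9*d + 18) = d*(d - 6)/(d^2 + 9*d + 18)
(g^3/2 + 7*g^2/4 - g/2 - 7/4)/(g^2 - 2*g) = (2*g^3 + 7*g^2 - 2*g - 7)/(4*g*(g - 2))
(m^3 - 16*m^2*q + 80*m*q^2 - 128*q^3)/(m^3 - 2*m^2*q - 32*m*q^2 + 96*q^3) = (m - 8*q)/(m + 6*q)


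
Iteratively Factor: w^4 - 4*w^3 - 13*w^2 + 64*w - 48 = (w - 4)*(w^3 - 13*w + 12) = (w - 4)*(w - 3)*(w^2 + 3*w - 4) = (w - 4)*(w - 3)*(w + 4)*(w - 1)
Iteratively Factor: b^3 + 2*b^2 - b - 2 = (b - 1)*(b^2 + 3*b + 2) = (b - 1)*(b + 2)*(b + 1)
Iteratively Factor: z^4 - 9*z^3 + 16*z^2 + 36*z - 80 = (z - 2)*(z^3 - 7*z^2 + 2*z + 40) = (z - 5)*(z - 2)*(z^2 - 2*z - 8) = (z - 5)*(z - 2)*(z + 2)*(z - 4)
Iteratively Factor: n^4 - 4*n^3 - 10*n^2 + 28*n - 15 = (n - 1)*(n^3 - 3*n^2 - 13*n + 15) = (n - 1)*(n + 3)*(n^2 - 6*n + 5) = (n - 1)^2*(n + 3)*(n - 5)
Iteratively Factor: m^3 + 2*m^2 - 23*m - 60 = (m + 3)*(m^2 - m - 20) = (m + 3)*(m + 4)*(m - 5)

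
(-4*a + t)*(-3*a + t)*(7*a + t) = 84*a^3 - 37*a^2*t + t^3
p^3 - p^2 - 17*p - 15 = (p - 5)*(p + 1)*(p + 3)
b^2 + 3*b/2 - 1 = (b - 1/2)*(b + 2)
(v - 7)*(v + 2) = v^2 - 5*v - 14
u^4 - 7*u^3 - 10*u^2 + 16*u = u*(u - 8)*(u - 1)*(u + 2)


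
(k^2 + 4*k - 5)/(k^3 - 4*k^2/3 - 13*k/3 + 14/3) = 3*(k + 5)/(3*k^2 - k - 14)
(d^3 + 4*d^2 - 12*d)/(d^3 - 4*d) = (d + 6)/(d + 2)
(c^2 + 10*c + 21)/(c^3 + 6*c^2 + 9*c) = (c + 7)/(c*(c + 3))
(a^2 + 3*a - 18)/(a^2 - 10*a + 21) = (a + 6)/(a - 7)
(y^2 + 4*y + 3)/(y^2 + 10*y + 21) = (y + 1)/(y + 7)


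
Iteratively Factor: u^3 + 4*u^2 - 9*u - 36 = (u + 3)*(u^2 + u - 12) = (u - 3)*(u + 3)*(u + 4)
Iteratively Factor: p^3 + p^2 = (p)*(p^2 + p) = p*(p + 1)*(p)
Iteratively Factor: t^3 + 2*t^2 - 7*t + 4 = (t - 1)*(t^2 + 3*t - 4) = (t - 1)*(t + 4)*(t - 1)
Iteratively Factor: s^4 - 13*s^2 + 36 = (s - 2)*(s^3 + 2*s^2 - 9*s - 18) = (s - 2)*(s + 3)*(s^2 - s - 6) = (s - 3)*(s - 2)*(s + 3)*(s + 2)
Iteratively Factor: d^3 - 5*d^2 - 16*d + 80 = (d - 4)*(d^2 - d - 20) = (d - 4)*(d + 4)*(d - 5)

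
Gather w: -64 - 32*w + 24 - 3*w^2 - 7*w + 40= -3*w^2 - 39*w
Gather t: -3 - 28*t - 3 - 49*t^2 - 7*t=-49*t^2 - 35*t - 6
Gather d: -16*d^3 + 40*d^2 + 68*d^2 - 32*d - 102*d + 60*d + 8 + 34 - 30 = -16*d^3 + 108*d^2 - 74*d + 12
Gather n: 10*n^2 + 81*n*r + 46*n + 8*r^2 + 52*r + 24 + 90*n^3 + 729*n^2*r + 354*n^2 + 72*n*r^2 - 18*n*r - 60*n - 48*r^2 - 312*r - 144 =90*n^3 + n^2*(729*r + 364) + n*(72*r^2 + 63*r - 14) - 40*r^2 - 260*r - 120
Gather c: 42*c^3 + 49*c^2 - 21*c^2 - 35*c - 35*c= 42*c^3 + 28*c^2 - 70*c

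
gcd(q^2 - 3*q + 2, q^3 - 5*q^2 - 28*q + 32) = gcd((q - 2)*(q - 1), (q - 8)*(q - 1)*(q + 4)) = q - 1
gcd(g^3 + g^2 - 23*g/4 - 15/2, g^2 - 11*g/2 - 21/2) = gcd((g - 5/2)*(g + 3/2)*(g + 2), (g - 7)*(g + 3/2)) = g + 3/2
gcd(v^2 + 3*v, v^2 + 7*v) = v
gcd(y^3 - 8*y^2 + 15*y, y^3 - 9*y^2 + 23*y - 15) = y^2 - 8*y + 15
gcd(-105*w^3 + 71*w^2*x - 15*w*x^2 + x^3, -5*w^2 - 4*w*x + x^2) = -5*w + x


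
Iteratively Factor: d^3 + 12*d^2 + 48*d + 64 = (d + 4)*(d^2 + 8*d + 16) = (d + 4)^2*(d + 4)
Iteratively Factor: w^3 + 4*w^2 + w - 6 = (w + 2)*(w^2 + 2*w - 3) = (w - 1)*(w + 2)*(w + 3)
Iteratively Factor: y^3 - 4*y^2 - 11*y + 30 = (y - 5)*(y^2 + y - 6) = (y - 5)*(y - 2)*(y + 3)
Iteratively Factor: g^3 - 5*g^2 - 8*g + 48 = (g - 4)*(g^2 - g - 12) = (g - 4)*(g + 3)*(g - 4)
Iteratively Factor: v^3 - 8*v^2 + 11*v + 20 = (v - 5)*(v^2 - 3*v - 4) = (v - 5)*(v + 1)*(v - 4)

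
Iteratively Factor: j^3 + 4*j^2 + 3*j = (j)*(j^2 + 4*j + 3) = j*(j + 1)*(j + 3)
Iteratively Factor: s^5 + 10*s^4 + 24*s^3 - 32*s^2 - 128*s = (s + 4)*(s^4 + 6*s^3 - 32*s) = s*(s + 4)*(s^3 + 6*s^2 - 32) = s*(s + 4)^2*(s^2 + 2*s - 8) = s*(s - 2)*(s + 4)^2*(s + 4)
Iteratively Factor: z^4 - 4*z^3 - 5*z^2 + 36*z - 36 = (z - 2)*(z^3 - 2*z^2 - 9*z + 18) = (z - 2)^2*(z^2 - 9) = (z - 3)*(z - 2)^2*(z + 3)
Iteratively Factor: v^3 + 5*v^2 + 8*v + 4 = (v + 2)*(v^2 + 3*v + 2) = (v + 2)^2*(v + 1)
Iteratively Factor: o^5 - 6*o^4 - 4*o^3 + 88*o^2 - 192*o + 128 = (o - 2)*(o^4 - 4*o^3 - 12*o^2 + 64*o - 64) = (o - 4)*(o - 2)*(o^3 - 12*o + 16) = (o - 4)*(o - 2)*(o + 4)*(o^2 - 4*o + 4) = (o - 4)*(o - 2)^2*(o + 4)*(o - 2)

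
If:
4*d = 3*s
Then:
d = 3*s/4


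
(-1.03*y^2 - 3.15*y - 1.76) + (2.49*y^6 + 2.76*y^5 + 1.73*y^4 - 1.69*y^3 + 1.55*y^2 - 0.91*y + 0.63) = 2.49*y^6 + 2.76*y^5 + 1.73*y^4 - 1.69*y^3 + 0.52*y^2 - 4.06*y - 1.13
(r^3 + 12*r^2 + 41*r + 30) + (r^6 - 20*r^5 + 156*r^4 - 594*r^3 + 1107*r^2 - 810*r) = r^6 - 20*r^5 + 156*r^4 - 593*r^3 + 1119*r^2 - 769*r + 30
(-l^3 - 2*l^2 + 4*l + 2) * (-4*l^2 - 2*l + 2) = 4*l^5 + 10*l^4 - 14*l^3 - 20*l^2 + 4*l + 4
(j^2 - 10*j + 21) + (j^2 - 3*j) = 2*j^2 - 13*j + 21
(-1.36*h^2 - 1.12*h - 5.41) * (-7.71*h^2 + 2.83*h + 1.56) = 10.4856*h^4 + 4.7864*h^3 + 36.4199*h^2 - 17.0575*h - 8.4396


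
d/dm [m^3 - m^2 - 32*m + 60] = 3*m^2 - 2*m - 32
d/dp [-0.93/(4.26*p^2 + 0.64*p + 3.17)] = (7.9236*p + 0.5952)/(4.26*p^2 + 0.64*p + 3.17)^2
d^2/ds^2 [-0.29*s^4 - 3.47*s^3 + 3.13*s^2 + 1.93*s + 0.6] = -3.48*s^2 - 20.82*s + 6.26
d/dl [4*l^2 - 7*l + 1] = 8*l - 7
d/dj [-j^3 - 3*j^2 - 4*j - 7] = -3*j^2 - 6*j - 4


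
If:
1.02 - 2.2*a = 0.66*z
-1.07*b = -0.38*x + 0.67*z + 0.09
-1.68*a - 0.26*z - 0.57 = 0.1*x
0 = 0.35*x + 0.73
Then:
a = -0.94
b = -3.75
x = -2.09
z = 4.67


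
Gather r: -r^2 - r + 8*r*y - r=-r^2 + r*(8*y - 2)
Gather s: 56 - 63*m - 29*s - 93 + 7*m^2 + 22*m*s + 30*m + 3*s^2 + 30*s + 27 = 7*m^2 - 33*m + 3*s^2 + s*(22*m + 1) - 10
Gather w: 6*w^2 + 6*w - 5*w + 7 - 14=6*w^2 + w - 7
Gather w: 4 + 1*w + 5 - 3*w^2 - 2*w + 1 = -3*w^2 - w + 10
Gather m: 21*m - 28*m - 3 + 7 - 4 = -7*m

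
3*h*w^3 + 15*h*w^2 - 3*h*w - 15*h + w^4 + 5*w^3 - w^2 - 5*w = (3*h + w)*(w - 1)*(w + 1)*(w + 5)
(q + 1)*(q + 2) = q^2 + 3*q + 2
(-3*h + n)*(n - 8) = -3*h*n + 24*h + n^2 - 8*n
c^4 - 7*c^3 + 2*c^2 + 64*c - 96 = (c - 4)^2*(c - 2)*(c + 3)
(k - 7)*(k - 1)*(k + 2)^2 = k^4 - 4*k^3 - 21*k^2 - 4*k + 28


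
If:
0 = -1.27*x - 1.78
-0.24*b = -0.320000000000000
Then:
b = 1.33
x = -1.40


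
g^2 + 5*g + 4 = (g + 1)*(g + 4)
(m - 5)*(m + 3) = m^2 - 2*m - 15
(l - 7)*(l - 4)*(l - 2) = l^3 - 13*l^2 + 50*l - 56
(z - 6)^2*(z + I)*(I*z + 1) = I*z^4 - 12*I*z^3 + 37*I*z^2 - 12*I*z + 36*I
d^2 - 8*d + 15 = (d - 5)*(d - 3)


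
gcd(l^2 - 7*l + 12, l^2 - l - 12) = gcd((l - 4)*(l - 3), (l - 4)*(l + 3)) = l - 4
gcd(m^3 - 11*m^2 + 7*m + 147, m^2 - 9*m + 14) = m - 7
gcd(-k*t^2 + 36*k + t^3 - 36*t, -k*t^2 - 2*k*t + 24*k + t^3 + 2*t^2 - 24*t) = -k*t - 6*k + t^2 + 6*t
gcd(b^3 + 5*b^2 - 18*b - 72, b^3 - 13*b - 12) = b^2 - b - 12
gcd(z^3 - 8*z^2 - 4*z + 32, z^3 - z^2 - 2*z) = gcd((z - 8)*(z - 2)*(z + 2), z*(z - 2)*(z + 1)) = z - 2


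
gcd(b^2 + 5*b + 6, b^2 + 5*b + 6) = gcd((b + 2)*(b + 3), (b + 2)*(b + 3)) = b^2 + 5*b + 6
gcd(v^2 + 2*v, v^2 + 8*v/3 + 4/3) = v + 2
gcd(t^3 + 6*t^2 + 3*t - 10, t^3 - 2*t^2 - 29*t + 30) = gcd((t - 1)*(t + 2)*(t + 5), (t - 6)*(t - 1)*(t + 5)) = t^2 + 4*t - 5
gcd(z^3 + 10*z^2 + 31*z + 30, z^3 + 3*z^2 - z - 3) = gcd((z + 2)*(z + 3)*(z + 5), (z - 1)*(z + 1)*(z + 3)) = z + 3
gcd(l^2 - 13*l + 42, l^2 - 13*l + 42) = l^2 - 13*l + 42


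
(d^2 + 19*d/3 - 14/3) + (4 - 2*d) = d^2 + 13*d/3 - 2/3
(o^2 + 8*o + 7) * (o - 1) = o^3 + 7*o^2 - o - 7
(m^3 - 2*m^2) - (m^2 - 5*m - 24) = m^3 - 3*m^2 + 5*m + 24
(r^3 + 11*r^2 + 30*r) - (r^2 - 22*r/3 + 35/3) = r^3 + 10*r^2 + 112*r/3 - 35/3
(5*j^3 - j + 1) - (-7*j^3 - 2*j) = 12*j^3 + j + 1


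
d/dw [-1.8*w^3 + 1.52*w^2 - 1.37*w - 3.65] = -5.4*w^2 + 3.04*w - 1.37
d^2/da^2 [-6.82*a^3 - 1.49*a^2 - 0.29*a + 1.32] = -40.92*a - 2.98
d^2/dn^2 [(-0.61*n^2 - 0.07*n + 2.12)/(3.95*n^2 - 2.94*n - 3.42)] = (-16.35221*n^3 + 149.02086*n^2 - 153.39114*n + 81.065088)/(61.629875*n^6 - 137.61405*n^5 - 57.65499*n^4 + 212.886576*n^3 + 49.919004*n^2 - 103.162248*n - 40.001688)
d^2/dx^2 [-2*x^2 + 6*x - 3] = -4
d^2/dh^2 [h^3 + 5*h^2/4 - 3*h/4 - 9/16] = 6*h + 5/2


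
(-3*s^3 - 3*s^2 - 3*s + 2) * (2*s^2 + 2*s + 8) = -6*s^5 - 12*s^4 - 36*s^3 - 26*s^2 - 20*s + 16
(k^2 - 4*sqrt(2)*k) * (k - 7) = k^3 - 7*k^2 - 4*sqrt(2)*k^2 + 28*sqrt(2)*k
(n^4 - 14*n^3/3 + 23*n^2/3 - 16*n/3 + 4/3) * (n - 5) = n^5 - 29*n^4/3 + 31*n^3 - 131*n^2/3 + 28*n - 20/3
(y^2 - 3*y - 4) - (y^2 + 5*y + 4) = -8*y - 8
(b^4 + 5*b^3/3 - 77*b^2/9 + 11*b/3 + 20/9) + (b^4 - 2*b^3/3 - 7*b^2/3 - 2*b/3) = 2*b^4 + b^3 - 98*b^2/9 + 3*b + 20/9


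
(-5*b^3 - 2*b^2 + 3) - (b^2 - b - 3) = -5*b^3 - 3*b^2 + b + 6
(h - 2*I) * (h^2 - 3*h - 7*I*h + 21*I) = h^3 - 3*h^2 - 9*I*h^2 - 14*h + 27*I*h + 42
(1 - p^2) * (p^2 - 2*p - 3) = -p^4 + 2*p^3 + 4*p^2 - 2*p - 3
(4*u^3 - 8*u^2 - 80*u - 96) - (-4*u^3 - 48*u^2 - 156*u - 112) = 8*u^3 + 40*u^2 + 76*u + 16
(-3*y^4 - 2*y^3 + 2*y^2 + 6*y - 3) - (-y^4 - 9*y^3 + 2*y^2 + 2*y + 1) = -2*y^4 + 7*y^3 + 4*y - 4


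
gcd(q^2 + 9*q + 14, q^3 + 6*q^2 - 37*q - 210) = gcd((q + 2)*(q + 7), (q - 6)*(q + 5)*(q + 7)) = q + 7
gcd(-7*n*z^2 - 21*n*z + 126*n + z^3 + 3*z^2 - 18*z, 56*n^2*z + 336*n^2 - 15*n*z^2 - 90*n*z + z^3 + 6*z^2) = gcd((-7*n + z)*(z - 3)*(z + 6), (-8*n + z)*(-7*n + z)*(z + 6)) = -7*n*z - 42*n + z^2 + 6*z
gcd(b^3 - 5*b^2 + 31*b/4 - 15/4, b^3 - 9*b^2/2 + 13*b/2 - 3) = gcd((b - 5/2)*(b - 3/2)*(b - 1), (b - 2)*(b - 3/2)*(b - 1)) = b^2 - 5*b/2 + 3/2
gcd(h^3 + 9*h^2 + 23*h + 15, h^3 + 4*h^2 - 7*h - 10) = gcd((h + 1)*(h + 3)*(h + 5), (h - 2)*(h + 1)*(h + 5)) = h^2 + 6*h + 5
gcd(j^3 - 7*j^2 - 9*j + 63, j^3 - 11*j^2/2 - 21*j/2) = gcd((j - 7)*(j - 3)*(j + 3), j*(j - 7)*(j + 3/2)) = j - 7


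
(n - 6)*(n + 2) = n^2 - 4*n - 12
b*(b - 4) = b^2 - 4*b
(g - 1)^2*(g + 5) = g^3 + 3*g^2 - 9*g + 5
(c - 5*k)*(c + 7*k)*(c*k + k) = c^3*k + 2*c^2*k^2 + c^2*k - 35*c*k^3 + 2*c*k^2 - 35*k^3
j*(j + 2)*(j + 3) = j^3 + 5*j^2 + 6*j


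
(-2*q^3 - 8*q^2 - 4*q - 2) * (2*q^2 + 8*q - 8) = -4*q^5 - 32*q^4 - 56*q^3 + 28*q^2 + 16*q + 16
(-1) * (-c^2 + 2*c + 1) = c^2 - 2*c - 1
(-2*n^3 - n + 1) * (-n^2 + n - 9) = 2*n^5 - 2*n^4 + 19*n^3 - 2*n^2 + 10*n - 9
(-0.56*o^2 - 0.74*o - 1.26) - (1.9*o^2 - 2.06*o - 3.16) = -2.46*o^2 + 1.32*o + 1.9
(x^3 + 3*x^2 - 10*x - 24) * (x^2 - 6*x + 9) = x^5 - 3*x^4 - 19*x^3 + 63*x^2 + 54*x - 216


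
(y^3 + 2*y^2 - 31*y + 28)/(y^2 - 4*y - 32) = (-y^3 - 2*y^2 + 31*y - 28)/(-y^2 + 4*y + 32)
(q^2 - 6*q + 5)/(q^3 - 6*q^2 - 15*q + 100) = (q - 1)/(q^2 - q - 20)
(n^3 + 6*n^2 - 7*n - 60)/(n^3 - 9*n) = (n^2 + 9*n + 20)/(n*(n + 3))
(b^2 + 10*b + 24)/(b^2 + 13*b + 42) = (b + 4)/(b + 7)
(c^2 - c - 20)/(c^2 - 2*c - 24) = (c - 5)/(c - 6)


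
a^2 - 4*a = a*(a - 4)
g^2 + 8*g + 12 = (g + 2)*(g + 6)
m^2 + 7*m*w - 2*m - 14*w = (m - 2)*(m + 7*w)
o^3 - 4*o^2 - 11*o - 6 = (o - 6)*(o + 1)^2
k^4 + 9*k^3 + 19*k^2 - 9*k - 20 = (k - 1)*(k + 1)*(k + 4)*(k + 5)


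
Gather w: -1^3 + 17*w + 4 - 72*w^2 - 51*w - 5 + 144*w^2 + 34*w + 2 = 72*w^2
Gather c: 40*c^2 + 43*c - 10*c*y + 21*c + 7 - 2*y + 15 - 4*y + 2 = 40*c^2 + c*(64 - 10*y) - 6*y + 24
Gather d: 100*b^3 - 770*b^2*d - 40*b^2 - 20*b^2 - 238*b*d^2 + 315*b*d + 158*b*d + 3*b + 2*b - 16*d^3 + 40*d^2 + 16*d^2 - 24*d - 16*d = 100*b^3 - 60*b^2 + 5*b - 16*d^3 + d^2*(56 - 238*b) + d*(-770*b^2 + 473*b - 40)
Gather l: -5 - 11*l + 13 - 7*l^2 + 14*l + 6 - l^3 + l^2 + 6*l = -l^3 - 6*l^2 + 9*l + 14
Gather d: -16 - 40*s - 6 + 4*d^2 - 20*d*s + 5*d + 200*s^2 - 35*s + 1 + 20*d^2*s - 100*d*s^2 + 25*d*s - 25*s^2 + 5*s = d^2*(20*s + 4) + d*(-100*s^2 + 5*s + 5) + 175*s^2 - 70*s - 21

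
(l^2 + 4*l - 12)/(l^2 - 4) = (l + 6)/(l + 2)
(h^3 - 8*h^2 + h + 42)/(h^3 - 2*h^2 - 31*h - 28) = (h^2 - h - 6)/(h^2 + 5*h + 4)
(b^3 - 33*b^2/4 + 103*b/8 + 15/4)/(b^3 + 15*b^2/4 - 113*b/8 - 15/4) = (b - 6)/(b + 6)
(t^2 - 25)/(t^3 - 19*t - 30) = (t + 5)/(t^2 + 5*t + 6)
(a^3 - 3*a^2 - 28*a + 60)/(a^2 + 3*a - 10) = a - 6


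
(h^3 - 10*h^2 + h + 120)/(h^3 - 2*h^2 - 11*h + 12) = (h^2 - 13*h + 40)/(h^2 - 5*h + 4)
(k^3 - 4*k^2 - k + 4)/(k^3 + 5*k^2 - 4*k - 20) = (k^3 - 4*k^2 - k + 4)/(k^3 + 5*k^2 - 4*k - 20)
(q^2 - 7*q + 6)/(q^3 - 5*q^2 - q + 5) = (q - 6)/(q^2 - 4*q - 5)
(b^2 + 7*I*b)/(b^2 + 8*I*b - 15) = b*(b + 7*I)/(b^2 + 8*I*b - 15)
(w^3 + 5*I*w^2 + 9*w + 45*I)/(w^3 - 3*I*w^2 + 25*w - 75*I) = (w + 3*I)/(w - 5*I)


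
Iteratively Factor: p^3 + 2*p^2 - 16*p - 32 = (p - 4)*(p^2 + 6*p + 8) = (p - 4)*(p + 4)*(p + 2)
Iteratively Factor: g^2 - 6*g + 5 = (g - 5)*(g - 1)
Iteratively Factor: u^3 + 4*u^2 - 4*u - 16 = (u + 4)*(u^2 - 4) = (u - 2)*(u + 4)*(u + 2)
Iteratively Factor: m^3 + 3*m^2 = (m)*(m^2 + 3*m) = m*(m + 3)*(m)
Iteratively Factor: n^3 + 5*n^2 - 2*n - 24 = (n + 4)*(n^2 + n - 6) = (n - 2)*(n + 4)*(n + 3)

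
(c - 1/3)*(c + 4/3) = c^2 + c - 4/9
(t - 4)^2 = t^2 - 8*t + 16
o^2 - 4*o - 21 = (o - 7)*(o + 3)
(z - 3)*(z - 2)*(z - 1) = z^3 - 6*z^2 + 11*z - 6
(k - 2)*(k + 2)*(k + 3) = k^3 + 3*k^2 - 4*k - 12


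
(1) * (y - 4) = y - 4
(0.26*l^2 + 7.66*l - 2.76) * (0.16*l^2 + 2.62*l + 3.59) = 0.0416*l^4 + 1.9068*l^3 + 20.561*l^2 + 20.2682*l - 9.9084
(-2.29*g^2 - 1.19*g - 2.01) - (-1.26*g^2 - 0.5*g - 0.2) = -1.03*g^2 - 0.69*g - 1.81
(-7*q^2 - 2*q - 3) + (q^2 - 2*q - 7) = -6*q^2 - 4*q - 10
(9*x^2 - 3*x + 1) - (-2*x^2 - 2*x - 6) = 11*x^2 - x + 7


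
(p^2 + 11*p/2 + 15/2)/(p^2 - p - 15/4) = 2*(2*p^2 + 11*p + 15)/(4*p^2 - 4*p - 15)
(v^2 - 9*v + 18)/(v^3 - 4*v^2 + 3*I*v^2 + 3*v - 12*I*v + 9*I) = (v - 6)/(v^2 + v*(-1 + 3*I) - 3*I)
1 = 1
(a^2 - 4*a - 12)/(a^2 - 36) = (a + 2)/(a + 6)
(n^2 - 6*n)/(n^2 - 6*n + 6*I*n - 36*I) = n/(n + 6*I)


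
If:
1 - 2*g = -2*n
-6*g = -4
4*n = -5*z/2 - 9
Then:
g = 2/3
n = 1/6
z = -58/15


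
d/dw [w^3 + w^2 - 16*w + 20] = 3*w^2 + 2*w - 16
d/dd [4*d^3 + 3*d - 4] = 12*d^2 + 3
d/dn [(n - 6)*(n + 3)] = 2*n - 3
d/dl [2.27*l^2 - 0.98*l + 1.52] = 4.54*l - 0.98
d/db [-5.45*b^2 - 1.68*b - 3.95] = -10.9*b - 1.68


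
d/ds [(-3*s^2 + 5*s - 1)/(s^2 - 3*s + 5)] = 2*(2*s^2 - 14*s + 11)/(s^4 - 6*s^3 + 19*s^2 - 30*s + 25)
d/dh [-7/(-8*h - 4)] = -7/(2*(2*h + 1)^2)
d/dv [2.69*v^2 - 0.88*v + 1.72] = 5.38*v - 0.88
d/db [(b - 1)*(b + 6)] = 2*b + 5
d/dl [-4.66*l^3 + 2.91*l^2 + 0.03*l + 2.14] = -13.98*l^2 + 5.82*l + 0.03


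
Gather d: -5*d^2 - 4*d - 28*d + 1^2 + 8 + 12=-5*d^2 - 32*d + 21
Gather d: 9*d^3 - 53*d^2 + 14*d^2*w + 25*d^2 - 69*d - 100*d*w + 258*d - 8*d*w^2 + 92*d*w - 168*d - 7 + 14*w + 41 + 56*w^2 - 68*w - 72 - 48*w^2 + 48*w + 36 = 9*d^3 + d^2*(14*w - 28) + d*(-8*w^2 - 8*w + 21) + 8*w^2 - 6*w - 2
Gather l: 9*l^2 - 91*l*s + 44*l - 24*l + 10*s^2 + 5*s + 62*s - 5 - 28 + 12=9*l^2 + l*(20 - 91*s) + 10*s^2 + 67*s - 21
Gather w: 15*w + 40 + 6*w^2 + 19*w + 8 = 6*w^2 + 34*w + 48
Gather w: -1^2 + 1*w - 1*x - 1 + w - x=2*w - 2*x - 2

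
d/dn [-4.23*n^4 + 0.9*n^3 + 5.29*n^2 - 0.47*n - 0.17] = -16.92*n^3 + 2.7*n^2 + 10.58*n - 0.47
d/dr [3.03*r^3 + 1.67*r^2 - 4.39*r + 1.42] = 9.09*r^2 + 3.34*r - 4.39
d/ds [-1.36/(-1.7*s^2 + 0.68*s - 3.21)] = (0.9248 - 4.624*s)/(1.7*s^2 - 0.68*s + 3.21)^2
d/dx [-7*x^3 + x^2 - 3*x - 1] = -21*x^2 + 2*x - 3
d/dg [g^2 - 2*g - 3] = 2*g - 2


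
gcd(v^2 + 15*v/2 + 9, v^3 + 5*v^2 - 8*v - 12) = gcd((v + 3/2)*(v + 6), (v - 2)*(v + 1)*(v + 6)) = v + 6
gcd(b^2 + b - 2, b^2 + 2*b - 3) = b - 1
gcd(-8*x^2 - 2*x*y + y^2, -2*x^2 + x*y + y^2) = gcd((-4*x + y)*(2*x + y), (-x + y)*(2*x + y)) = 2*x + y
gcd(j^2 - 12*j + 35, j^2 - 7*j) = j - 7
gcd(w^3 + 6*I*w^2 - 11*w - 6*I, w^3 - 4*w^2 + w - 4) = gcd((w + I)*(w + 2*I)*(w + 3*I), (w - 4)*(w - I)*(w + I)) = w + I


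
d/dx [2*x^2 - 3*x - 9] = 4*x - 3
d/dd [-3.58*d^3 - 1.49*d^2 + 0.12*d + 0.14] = -10.74*d^2 - 2.98*d + 0.12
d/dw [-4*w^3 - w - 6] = -12*w^2 - 1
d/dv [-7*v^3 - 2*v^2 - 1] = v*(-21*v - 4)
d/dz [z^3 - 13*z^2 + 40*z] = 3*z^2 - 26*z + 40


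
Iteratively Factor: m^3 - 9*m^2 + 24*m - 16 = (m - 4)*(m^2 - 5*m + 4) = (m - 4)^2*(m - 1)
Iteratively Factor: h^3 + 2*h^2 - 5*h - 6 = (h + 1)*(h^2 + h - 6) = (h + 1)*(h + 3)*(h - 2)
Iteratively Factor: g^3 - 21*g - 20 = (g + 4)*(g^2 - 4*g - 5) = (g - 5)*(g + 4)*(g + 1)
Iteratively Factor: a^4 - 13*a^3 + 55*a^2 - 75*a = (a - 3)*(a^3 - 10*a^2 + 25*a) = (a - 5)*(a - 3)*(a^2 - 5*a) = a*(a - 5)*(a - 3)*(a - 5)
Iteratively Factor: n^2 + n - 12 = (n + 4)*(n - 3)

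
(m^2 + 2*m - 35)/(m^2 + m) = (m^2 + 2*m - 35)/(m*(m + 1))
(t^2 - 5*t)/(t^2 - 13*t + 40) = t/(t - 8)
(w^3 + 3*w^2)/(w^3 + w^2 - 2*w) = w*(w + 3)/(w^2 + w - 2)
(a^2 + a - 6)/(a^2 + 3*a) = (a - 2)/a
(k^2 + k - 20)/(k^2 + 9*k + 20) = (k - 4)/(k + 4)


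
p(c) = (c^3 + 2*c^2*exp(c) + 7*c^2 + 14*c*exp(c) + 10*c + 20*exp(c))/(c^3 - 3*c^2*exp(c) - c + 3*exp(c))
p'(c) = (2*c^2*exp(c) + 3*c^2 + 18*c*exp(c) + 14*c + 34*exp(c) + 10)/(c^3 - 3*c^2*exp(c) - c + 3*exp(c)) + (3*c^2*exp(c) - 3*c^2 + 6*c*exp(c) - 3*exp(c) + 1)*(c^3 + 2*c^2*exp(c) + 7*c^2 + 14*c*exp(c) + 10*c + 20*exp(c))/(c^3 - 3*c^2*exp(c) - c + 3*exp(c))^2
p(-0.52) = 2.64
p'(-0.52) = 6.35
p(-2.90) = -0.23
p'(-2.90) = -0.01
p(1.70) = -11.27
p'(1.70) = 16.70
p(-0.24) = 4.56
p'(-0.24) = 7.64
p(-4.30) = -0.09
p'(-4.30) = -0.13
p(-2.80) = -0.23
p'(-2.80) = 0.03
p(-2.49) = -0.20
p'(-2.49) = 0.18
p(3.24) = -3.37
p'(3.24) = 1.49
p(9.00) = -1.28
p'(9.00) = 0.08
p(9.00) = -1.28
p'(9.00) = 0.08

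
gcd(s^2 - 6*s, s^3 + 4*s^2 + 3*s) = s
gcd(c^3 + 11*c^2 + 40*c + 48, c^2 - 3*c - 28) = c + 4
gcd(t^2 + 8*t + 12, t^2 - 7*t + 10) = 1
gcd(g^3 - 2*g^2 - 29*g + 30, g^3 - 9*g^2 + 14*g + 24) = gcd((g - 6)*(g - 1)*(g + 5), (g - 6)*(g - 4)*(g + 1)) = g - 6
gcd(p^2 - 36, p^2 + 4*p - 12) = p + 6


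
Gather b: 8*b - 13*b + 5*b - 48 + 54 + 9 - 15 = 0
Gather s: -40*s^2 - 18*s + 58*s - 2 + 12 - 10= -40*s^2 + 40*s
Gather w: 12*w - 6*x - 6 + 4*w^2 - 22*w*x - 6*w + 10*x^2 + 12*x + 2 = 4*w^2 + w*(6 - 22*x) + 10*x^2 + 6*x - 4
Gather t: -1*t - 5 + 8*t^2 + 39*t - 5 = 8*t^2 + 38*t - 10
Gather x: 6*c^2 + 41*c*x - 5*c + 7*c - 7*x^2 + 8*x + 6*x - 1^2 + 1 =6*c^2 + 2*c - 7*x^2 + x*(41*c + 14)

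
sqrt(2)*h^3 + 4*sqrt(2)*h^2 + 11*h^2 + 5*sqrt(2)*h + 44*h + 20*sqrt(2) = (h + 4)*(h + 5*sqrt(2))*(sqrt(2)*h + 1)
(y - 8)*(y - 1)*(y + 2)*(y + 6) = y^4 - y^3 - 52*y^2 - 44*y + 96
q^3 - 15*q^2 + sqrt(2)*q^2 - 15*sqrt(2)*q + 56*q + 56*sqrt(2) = (q - 8)*(q - 7)*(q + sqrt(2))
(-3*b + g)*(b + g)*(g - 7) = -3*b^2*g + 21*b^2 - 2*b*g^2 + 14*b*g + g^3 - 7*g^2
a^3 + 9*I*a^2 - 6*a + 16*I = (a - I)*(a + 2*I)*(a + 8*I)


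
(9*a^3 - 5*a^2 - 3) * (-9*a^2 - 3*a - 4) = -81*a^5 + 18*a^4 - 21*a^3 + 47*a^2 + 9*a + 12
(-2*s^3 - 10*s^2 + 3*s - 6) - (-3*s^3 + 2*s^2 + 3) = s^3 - 12*s^2 + 3*s - 9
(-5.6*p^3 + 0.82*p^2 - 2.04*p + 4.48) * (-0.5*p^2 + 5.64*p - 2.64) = 2.8*p^5 - 31.994*p^4 + 20.4288*p^3 - 15.9104*p^2 + 30.6528*p - 11.8272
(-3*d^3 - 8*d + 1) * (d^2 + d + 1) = -3*d^5 - 3*d^4 - 11*d^3 - 7*d^2 - 7*d + 1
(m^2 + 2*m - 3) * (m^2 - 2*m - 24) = m^4 - 31*m^2 - 42*m + 72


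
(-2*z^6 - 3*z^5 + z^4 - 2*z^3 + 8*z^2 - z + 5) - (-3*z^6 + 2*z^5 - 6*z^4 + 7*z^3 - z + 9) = z^6 - 5*z^5 + 7*z^4 - 9*z^3 + 8*z^2 - 4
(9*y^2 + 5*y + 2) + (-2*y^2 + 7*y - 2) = 7*y^2 + 12*y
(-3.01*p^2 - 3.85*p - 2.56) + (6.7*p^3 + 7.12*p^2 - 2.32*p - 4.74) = 6.7*p^3 + 4.11*p^2 - 6.17*p - 7.3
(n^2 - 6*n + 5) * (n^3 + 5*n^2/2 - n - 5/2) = n^5 - 7*n^4/2 - 11*n^3 + 16*n^2 + 10*n - 25/2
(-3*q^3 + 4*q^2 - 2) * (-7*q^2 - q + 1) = 21*q^5 - 25*q^4 - 7*q^3 + 18*q^2 + 2*q - 2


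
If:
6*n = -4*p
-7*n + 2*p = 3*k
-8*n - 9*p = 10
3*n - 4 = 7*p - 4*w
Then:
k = -200/33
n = 20/11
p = -30/11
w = -113/22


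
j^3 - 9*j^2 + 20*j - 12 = (j - 6)*(j - 2)*(j - 1)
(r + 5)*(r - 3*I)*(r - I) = r^3 + 5*r^2 - 4*I*r^2 - 3*r - 20*I*r - 15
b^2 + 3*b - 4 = (b - 1)*(b + 4)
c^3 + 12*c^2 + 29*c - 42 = (c - 1)*(c + 6)*(c + 7)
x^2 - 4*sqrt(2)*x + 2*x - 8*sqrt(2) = (x + 2)*(x - 4*sqrt(2))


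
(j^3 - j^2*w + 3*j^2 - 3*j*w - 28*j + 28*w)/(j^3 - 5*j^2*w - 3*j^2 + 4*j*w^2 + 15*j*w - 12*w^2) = (-j^2 - 3*j + 28)/(-j^2 + 4*j*w + 3*j - 12*w)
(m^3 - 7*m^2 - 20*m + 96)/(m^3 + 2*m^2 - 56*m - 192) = (m - 3)/(m + 6)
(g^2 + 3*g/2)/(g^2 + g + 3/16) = 8*g*(2*g + 3)/(16*g^2 + 16*g + 3)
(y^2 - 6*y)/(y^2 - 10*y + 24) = y/(y - 4)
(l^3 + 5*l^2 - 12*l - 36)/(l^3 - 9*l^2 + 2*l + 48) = (l + 6)/(l - 8)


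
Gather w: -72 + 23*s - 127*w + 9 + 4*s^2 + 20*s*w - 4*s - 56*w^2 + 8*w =4*s^2 + 19*s - 56*w^2 + w*(20*s - 119) - 63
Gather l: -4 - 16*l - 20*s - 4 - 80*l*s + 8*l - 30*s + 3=l*(-80*s - 8) - 50*s - 5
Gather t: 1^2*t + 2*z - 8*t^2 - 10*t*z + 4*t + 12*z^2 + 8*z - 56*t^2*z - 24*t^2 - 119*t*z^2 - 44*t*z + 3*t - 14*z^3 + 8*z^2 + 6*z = t^2*(-56*z - 32) + t*(-119*z^2 - 54*z + 8) - 14*z^3 + 20*z^2 + 16*z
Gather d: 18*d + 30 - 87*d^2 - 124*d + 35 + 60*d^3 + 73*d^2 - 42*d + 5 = 60*d^3 - 14*d^2 - 148*d + 70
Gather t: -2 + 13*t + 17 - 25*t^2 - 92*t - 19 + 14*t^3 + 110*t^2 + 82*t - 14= 14*t^3 + 85*t^2 + 3*t - 18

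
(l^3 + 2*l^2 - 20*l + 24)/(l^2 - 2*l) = l + 4 - 12/l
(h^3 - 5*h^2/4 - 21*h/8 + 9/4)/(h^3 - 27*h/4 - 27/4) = (4*h^2 - 11*h + 6)/(2*(2*h^2 - 3*h - 9))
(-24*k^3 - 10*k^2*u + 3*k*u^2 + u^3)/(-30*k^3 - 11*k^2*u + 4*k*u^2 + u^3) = (4*k + u)/(5*k + u)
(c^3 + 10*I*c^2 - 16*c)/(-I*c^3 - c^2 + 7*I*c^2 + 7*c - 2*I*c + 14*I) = c*(I*c^2 - 10*c - 16*I)/(c^3 - c^2*(7 + I) + c*(2 + 7*I) - 14)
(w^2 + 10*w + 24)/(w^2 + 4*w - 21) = (w^2 + 10*w + 24)/(w^2 + 4*w - 21)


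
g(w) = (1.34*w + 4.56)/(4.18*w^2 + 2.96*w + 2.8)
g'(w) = (-8.36*w - 2.96)*(1.34*w + 4.56)/(4.18*w^2 + 2.96*w + 2.8)^2 + 1.34/(4.18*w^2 + 2.96*w + 2.8)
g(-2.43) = 0.06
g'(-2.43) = 0.12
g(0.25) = 1.29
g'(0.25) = -1.36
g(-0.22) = 1.81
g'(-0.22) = -0.29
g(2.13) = 0.26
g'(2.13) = -0.15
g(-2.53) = 0.05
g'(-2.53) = 0.10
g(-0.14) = 1.77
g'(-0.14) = -0.74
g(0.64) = 0.85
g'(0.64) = -0.89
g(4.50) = 0.11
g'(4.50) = -0.03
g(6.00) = 0.07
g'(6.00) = -0.02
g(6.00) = 0.07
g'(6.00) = -0.02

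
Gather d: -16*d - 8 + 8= -16*d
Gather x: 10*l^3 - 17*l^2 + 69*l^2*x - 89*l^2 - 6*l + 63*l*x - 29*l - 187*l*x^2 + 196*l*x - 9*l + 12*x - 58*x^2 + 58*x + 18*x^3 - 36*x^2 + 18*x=10*l^3 - 106*l^2 - 44*l + 18*x^3 + x^2*(-187*l - 94) + x*(69*l^2 + 259*l + 88)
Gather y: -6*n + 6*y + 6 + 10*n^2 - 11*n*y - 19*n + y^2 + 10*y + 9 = 10*n^2 - 25*n + y^2 + y*(16 - 11*n) + 15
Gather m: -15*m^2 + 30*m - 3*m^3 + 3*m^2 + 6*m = -3*m^3 - 12*m^2 + 36*m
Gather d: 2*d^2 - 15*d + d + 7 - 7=2*d^2 - 14*d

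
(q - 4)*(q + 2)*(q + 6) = q^3 + 4*q^2 - 20*q - 48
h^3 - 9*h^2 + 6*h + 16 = (h - 8)*(h - 2)*(h + 1)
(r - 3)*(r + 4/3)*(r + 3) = r^3 + 4*r^2/3 - 9*r - 12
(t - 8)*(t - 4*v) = t^2 - 4*t*v - 8*t + 32*v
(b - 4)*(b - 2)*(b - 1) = b^3 - 7*b^2 + 14*b - 8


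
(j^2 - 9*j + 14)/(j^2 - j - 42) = (j - 2)/(j + 6)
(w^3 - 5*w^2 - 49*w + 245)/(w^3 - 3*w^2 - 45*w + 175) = (w - 7)/(w - 5)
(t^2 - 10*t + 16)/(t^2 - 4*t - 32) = (t - 2)/(t + 4)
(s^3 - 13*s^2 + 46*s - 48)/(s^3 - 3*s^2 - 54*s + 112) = (s - 3)/(s + 7)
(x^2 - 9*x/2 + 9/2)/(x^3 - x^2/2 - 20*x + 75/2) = (2*x - 3)/(2*x^2 + 5*x - 25)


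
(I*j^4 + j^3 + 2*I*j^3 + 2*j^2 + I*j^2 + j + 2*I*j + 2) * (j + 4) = I*j^5 + j^4 + 6*I*j^4 + 6*j^3 + 9*I*j^3 + 9*j^2 + 6*I*j^2 + 6*j + 8*I*j + 8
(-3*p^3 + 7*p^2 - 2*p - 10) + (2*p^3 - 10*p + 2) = -p^3 + 7*p^2 - 12*p - 8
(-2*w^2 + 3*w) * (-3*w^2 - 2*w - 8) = 6*w^4 - 5*w^3 + 10*w^2 - 24*w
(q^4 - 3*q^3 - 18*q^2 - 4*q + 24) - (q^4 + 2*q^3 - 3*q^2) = -5*q^3 - 15*q^2 - 4*q + 24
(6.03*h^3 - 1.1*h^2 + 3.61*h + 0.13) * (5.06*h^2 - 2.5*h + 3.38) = 30.5118*h^5 - 20.641*h^4 + 41.398*h^3 - 12.0852*h^2 + 11.8768*h + 0.4394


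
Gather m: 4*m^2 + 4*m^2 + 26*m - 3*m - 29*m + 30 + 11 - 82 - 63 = 8*m^2 - 6*m - 104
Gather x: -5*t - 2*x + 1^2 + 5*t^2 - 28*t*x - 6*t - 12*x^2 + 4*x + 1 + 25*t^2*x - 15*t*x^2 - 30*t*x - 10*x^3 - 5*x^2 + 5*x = 5*t^2 - 11*t - 10*x^3 + x^2*(-15*t - 17) + x*(25*t^2 - 58*t + 7) + 2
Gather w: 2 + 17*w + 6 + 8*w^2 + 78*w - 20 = 8*w^2 + 95*w - 12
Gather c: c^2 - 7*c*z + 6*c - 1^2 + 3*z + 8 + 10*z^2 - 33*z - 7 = c^2 + c*(6 - 7*z) + 10*z^2 - 30*z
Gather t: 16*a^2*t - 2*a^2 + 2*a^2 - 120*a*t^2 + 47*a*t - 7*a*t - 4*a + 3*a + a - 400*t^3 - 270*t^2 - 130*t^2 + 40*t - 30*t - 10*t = -400*t^3 + t^2*(-120*a - 400) + t*(16*a^2 + 40*a)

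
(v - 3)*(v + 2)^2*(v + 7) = v^4 + 8*v^3 - v^2 - 68*v - 84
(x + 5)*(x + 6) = x^2 + 11*x + 30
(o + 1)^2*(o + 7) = o^3 + 9*o^2 + 15*o + 7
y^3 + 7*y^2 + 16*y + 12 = (y + 2)^2*(y + 3)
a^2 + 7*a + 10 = (a + 2)*(a + 5)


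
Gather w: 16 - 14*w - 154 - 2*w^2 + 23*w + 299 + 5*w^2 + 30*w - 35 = 3*w^2 + 39*w + 126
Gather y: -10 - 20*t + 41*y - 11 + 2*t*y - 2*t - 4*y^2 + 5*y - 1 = -22*t - 4*y^2 + y*(2*t + 46) - 22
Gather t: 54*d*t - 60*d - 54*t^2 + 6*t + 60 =-60*d - 54*t^2 + t*(54*d + 6) + 60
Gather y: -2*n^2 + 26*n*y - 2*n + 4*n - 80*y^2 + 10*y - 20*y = -2*n^2 + 2*n - 80*y^2 + y*(26*n - 10)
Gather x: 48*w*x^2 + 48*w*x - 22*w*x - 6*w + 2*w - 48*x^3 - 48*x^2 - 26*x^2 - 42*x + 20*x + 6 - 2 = -4*w - 48*x^3 + x^2*(48*w - 74) + x*(26*w - 22) + 4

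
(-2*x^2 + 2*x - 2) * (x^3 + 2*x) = -2*x^5 + 2*x^4 - 6*x^3 + 4*x^2 - 4*x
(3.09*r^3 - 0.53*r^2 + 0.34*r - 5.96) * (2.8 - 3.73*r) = -11.5257*r^4 + 10.6289*r^3 - 2.7522*r^2 + 23.1828*r - 16.688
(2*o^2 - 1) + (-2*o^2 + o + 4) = o + 3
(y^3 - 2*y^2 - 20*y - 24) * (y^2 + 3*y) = y^5 + y^4 - 26*y^3 - 84*y^2 - 72*y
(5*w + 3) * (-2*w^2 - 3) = -10*w^3 - 6*w^2 - 15*w - 9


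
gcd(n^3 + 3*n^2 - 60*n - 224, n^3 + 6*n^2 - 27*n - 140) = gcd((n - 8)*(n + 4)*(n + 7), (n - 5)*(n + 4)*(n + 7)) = n^2 + 11*n + 28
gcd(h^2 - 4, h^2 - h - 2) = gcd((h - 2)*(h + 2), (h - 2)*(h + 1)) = h - 2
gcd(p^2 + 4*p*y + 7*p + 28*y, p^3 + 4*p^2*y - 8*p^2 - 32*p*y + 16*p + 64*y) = p + 4*y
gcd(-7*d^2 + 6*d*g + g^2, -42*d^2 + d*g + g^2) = 7*d + g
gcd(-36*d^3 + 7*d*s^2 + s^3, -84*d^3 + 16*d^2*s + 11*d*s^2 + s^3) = -12*d^2 + 4*d*s + s^2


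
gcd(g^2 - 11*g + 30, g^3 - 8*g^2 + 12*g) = g - 6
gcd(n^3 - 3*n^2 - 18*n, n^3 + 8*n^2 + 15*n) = n^2 + 3*n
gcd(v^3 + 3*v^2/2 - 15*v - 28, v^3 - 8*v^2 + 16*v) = v - 4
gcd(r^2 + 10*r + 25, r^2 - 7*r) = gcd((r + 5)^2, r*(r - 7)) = 1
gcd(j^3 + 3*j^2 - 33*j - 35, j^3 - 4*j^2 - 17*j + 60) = j - 5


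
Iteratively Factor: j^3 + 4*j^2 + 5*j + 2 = (j + 1)*(j^2 + 3*j + 2) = (j + 1)*(j + 2)*(j + 1)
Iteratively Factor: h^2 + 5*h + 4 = (h + 1)*(h + 4)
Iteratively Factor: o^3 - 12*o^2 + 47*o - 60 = (o - 3)*(o^2 - 9*o + 20) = (o - 4)*(o - 3)*(o - 5)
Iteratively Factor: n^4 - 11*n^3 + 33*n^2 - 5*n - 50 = (n + 1)*(n^3 - 12*n^2 + 45*n - 50) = (n - 5)*(n + 1)*(n^2 - 7*n + 10) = (n - 5)^2*(n + 1)*(n - 2)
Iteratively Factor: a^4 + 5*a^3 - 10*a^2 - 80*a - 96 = (a + 2)*(a^3 + 3*a^2 - 16*a - 48) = (a + 2)*(a + 3)*(a^2 - 16) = (a + 2)*(a + 3)*(a + 4)*(a - 4)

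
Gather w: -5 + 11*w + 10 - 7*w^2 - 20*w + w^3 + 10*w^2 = w^3 + 3*w^2 - 9*w + 5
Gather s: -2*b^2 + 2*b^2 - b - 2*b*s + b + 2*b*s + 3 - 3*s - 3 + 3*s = 0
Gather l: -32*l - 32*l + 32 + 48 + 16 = 96 - 64*l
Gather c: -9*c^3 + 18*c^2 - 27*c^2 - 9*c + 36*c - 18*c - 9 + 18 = -9*c^3 - 9*c^2 + 9*c + 9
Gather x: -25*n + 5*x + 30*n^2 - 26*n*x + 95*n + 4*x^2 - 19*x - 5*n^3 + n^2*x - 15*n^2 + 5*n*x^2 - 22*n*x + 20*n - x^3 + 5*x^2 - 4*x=-5*n^3 + 15*n^2 + 90*n - x^3 + x^2*(5*n + 9) + x*(n^2 - 48*n - 18)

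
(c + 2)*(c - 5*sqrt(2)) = c^2 - 5*sqrt(2)*c + 2*c - 10*sqrt(2)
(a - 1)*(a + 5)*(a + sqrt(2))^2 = a^4 + 2*sqrt(2)*a^3 + 4*a^3 - 3*a^2 + 8*sqrt(2)*a^2 - 10*sqrt(2)*a + 8*a - 10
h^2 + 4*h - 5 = (h - 1)*(h + 5)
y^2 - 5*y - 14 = (y - 7)*(y + 2)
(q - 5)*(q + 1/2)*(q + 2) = q^3 - 5*q^2/2 - 23*q/2 - 5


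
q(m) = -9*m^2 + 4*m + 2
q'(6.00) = -104.00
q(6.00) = -298.00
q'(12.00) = -212.00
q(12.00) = -1246.00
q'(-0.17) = 7.06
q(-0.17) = 1.06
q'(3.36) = -56.48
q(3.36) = -86.17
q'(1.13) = -16.34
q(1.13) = -4.97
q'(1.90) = -30.20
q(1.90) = -22.89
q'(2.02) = -32.36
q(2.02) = -26.64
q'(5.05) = -86.90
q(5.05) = -207.32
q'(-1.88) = 37.84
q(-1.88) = -37.33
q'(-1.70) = 34.60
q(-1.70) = -30.81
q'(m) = 4 - 18*m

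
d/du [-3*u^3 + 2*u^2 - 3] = u*(4 - 9*u)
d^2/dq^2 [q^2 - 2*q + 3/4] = 2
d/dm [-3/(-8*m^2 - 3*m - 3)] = 3*(-16*m - 3)/(8*m^2 + 3*m + 3)^2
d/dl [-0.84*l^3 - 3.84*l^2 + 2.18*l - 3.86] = -2.52*l^2 - 7.68*l + 2.18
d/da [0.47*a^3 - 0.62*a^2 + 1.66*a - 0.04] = 1.41*a^2 - 1.24*a + 1.66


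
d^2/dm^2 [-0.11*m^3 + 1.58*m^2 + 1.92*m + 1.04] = 3.16 - 0.66*m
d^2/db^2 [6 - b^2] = -2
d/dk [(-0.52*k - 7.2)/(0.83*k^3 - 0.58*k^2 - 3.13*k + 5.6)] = (0.8632*k^3 + 17.6264*k^2 - 8.352*k - 25.448)/(0.6889*k^6 - 0.9628*k^5 - 4.8594*k^4 + 12.9268*k^3 + 3.3009*k^2 - 35.056*k + 31.36)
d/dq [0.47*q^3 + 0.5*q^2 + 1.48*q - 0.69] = 1.41*q^2 + 1.0*q + 1.48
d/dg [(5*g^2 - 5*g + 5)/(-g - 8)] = 5*(-g^2 - 16*g + 9)/(g^2 + 16*g + 64)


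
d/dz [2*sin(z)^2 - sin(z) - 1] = (4*sin(z) - 1)*cos(z)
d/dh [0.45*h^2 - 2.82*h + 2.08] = 0.9*h - 2.82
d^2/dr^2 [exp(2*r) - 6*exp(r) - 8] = (4*exp(r) - 6)*exp(r)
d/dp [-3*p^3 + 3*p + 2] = 3 - 9*p^2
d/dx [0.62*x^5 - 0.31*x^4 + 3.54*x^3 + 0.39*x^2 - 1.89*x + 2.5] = 3.1*x^4 - 1.24*x^3 + 10.62*x^2 + 0.78*x - 1.89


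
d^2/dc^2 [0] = 0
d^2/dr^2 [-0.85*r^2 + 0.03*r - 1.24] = -1.70000000000000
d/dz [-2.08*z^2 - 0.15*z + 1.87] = -4.16*z - 0.15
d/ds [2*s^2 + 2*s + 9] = 4*s + 2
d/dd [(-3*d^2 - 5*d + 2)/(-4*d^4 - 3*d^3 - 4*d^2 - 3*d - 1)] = (-24*d^5 - 69*d^4 + 2*d^3 + 7*d^2 + 22*d + 11)/(16*d^8 + 24*d^7 + 41*d^6 + 48*d^5 + 42*d^4 + 30*d^3 + 17*d^2 + 6*d + 1)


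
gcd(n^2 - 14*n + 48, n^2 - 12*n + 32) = n - 8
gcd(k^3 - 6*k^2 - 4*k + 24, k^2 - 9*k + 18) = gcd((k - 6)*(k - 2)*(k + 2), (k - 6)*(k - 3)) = k - 6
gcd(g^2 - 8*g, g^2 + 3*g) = g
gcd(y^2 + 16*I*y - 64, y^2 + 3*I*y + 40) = y + 8*I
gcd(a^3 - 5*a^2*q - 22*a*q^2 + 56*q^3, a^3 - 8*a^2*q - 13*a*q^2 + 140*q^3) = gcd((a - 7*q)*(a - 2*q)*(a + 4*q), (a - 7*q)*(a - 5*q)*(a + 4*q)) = -a^2 + 3*a*q + 28*q^2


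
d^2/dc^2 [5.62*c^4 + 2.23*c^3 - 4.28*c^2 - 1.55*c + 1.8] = 67.44*c^2 + 13.38*c - 8.56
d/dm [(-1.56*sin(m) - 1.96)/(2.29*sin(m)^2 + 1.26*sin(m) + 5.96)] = (3.5724*sin(m)^2 + 8.9768*sin(m) - 6.828)*cos(m)/(5.2441*sin(m)^4 + 5.7708*sin(m)^3 + 28.8844*sin(m)^2 + 15.0192*sin(m) + 35.5216)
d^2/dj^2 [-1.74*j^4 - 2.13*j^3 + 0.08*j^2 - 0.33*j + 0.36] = -20.88*j^2 - 12.78*j + 0.16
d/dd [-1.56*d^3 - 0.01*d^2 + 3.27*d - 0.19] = -4.68*d^2 - 0.02*d + 3.27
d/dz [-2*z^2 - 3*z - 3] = -4*z - 3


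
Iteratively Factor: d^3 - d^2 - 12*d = (d - 4)*(d^2 + 3*d) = d*(d - 4)*(d + 3)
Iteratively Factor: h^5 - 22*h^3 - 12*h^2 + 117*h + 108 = (h - 4)*(h^4 + 4*h^3 - 6*h^2 - 36*h - 27) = (h - 4)*(h + 1)*(h^3 + 3*h^2 - 9*h - 27) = (h - 4)*(h + 1)*(h + 3)*(h^2 - 9) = (h - 4)*(h - 3)*(h + 1)*(h + 3)*(h + 3)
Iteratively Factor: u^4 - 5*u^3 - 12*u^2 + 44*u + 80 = (u - 4)*(u^3 - u^2 - 16*u - 20) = (u - 4)*(u + 2)*(u^2 - 3*u - 10) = (u - 4)*(u + 2)^2*(u - 5)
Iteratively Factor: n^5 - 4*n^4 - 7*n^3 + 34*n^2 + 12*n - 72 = (n - 3)*(n^4 - n^3 - 10*n^2 + 4*n + 24) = (n - 3)*(n + 2)*(n^3 - 3*n^2 - 4*n + 12) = (n - 3)*(n + 2)^2*(n^2 - 5*n + 6) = (n - 3)*(n - 2)*(n + 2)^2*(n - 3)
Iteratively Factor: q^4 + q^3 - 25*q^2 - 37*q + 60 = (q - 5)*(q^3 + 6*q^2 + 5*q - 12) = (q - 5)*(q + 4)*(q^2 + 2*q - 3) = (q - 5)*(q + 3)*(q + 4)*(q - 1)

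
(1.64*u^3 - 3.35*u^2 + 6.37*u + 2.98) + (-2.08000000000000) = 1.64*u^3 - 3.35*u^2 + 6.37*u + 0.9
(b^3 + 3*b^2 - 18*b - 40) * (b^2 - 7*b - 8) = b^5 - 4*b^4 - 47*b^3 + 62*b^2 + 424*b + 320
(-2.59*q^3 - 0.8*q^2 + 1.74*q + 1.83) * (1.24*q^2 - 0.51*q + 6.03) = -3.2116*q^5 + 0.3289*q^4 - 13.0521*q^3 - 3.4422*q^2 + 9.5589*q + 11.0349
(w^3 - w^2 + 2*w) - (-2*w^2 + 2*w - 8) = w^3 + w^2 + 8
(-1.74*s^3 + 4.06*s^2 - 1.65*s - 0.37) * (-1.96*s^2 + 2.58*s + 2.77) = 3.4104*s^5 - 12.4468*s^4 + 8.889*s^3 + 7.7144*s^2 - 5.5251*s - 1.0249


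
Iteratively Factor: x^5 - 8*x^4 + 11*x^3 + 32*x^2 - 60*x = (x - 2)*(x^4 - 6*x^3 - x^2 + 30*x) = (x - 5)*(x - 2)*(x^3 - x^2 - 6*x) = (x - 5)*(x - 3)*(x - 2)*(x^2 + 2*x) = (x - 5)*(x - 3)*(x - 2)*(x + 2)*(x)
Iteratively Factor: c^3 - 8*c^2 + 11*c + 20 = (c + 1)*(c^2 - 9*c + 20) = (c - 5)*(c + 1)*(c - 4)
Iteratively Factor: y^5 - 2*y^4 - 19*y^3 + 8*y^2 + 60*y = (y - 5)*(y^4 + 3*y^3 - 4*y^2 - 12*y) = y*(y - 5)*(y^3 + 3*y^2 - 4*y - 12) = y*(y - 5)*(y + 2)*(y^2 + y - 6) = y*(y - 5)*(y + 2)*(y + 3)*(y - 2)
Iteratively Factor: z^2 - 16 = (z + 4)*(z - 4)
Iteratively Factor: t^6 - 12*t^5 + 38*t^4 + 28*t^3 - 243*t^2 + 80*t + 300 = (t - 3)*(t^5 - 9*t^4 + 11*t^3 + 61*t^2 - 60*t - 100) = (t - 5)*(t - 3)*(t^4 - 4*t^3 - 9*t^2 + 16*t + 20) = (t - 5)*(t - 3)*(t - 2)*(t^3 - 2*t^2 - 13*t - 10) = (t - 5)*(t - 3)*(t - 2)*(t + 2)*(t^2 - 4*t - 5) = (t - 5)^2*(t - 3)*(t - 2)*(t + 2)*(t + 1)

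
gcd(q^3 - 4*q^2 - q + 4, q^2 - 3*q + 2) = q - 1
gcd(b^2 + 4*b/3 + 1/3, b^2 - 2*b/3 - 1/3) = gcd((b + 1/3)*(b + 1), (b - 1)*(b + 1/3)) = b + 1/3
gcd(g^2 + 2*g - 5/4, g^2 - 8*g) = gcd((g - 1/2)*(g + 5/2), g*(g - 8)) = 1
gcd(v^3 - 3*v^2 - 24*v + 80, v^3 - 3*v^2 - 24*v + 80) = v^3 - 3*v^2 - 24*v + 80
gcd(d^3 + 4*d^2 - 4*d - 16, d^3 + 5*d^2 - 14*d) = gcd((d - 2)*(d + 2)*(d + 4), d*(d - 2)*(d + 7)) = d - 2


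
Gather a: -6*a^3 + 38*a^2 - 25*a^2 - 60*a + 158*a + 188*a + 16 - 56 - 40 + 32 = -6*a^3 + 13*a^2 + 286*a - 48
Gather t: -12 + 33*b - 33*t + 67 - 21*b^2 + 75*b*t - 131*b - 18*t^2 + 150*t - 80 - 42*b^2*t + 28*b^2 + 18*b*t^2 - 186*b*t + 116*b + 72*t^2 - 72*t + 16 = 7*b^2 + 18*b + t^2*(18*b + 54) + t*(-42*b^2 - 111*b + 45) - 9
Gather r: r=r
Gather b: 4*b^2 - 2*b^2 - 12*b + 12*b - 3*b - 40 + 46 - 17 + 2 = 2*b^2 - 3*b - 9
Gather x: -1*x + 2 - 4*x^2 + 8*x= -4*x^2 + 7*x + 2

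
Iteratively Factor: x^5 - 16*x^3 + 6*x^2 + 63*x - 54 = (x - 1)*(x^4 + x^3 - 15*x^2 - 9*x + 54) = (x - 1)*(x + 3)*(x^3 - 2*x^2 - 9*x + 18) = (x - 2)*(x - 1)*(x + 3)*(x^2 - 9) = (x - 3)*(x - 2)*(x - 1)*(x + 3)*(x + 3)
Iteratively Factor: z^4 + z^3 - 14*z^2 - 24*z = (z)*(z^3 + z^2 - 14*z - 24) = z*(z + 3)*(z^2 - 2*z - 8) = z*(z + 2)*(z + 3)*(z - 4)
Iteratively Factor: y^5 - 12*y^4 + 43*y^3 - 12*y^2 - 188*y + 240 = (y - 5)*(y^4 - 7*y^3 + 8*y^2 + 28*y - 48) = (y - 5)*(y + 2)*(y^3 - 9*y^2 + 26*y - 24) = (y - 5)*(y - 2)*(y + 2)*(y^2 - 7*y + 12) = (y - 5)*(y - 3)*(y - 2)*(y + 2)*(y - 4)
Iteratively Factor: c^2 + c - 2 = (c - 1)*(c + 2)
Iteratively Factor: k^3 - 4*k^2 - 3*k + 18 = (k - 3)*(k^2 - k - 6) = (k - 3)*(k + 2)*(k - 3)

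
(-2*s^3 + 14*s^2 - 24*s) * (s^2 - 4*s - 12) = -2*s^5 + 22*s^4 - 56*s^3 - 72*s^2 + 288*s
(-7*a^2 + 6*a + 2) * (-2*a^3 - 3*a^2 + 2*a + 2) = 14*a^5 + 9*a^4 - 36*a^3 - 8*a^2 + 16*a + 4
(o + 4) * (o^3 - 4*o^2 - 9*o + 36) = o^4 - 25*o^2 + 144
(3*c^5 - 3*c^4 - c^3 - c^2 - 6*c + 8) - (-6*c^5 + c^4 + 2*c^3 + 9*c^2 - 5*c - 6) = 9*c^5 - 4*c^4 - 3*c^3 - 10*c^2 - c + 14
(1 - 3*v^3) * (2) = 2 - 6*v^3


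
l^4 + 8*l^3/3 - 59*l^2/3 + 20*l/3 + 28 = (l - 7/3)*(l - 2)*(l + 1)*(l + 6)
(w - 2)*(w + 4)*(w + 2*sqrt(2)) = w^3 + 2*w^2 + 2*sqrt(2)*w^2 - 8*w + 4*sqrt(2)*w - 16*sqrt(2)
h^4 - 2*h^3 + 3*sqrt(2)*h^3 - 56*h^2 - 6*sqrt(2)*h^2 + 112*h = h*(h - 2)*(h - 4*sqrt(2))*(h + 7*sqrt(2))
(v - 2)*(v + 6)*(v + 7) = v^3 + 11*v^2 + 16*v - 84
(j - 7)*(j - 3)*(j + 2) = j^3 - 8*j^2 + j + 42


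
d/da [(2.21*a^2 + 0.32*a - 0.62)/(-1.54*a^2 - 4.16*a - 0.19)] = (-8.7008*a^2 - 2.7494*a - 2.64)/(2.3716*a^4 + 12.8128*a^3 + 17.8908*a^2 + 1.5808*a + 0.0361)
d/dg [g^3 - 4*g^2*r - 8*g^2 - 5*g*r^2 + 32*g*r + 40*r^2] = 3*g^2 - 8*g*r - 16*g - 5*r^2 + 32*r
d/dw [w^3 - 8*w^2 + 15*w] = 3*w^2 - 16*w + 15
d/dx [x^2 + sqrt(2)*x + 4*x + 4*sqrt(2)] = 2*x + sqrt(2) + 4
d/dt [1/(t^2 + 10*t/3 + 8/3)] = 6*(-3*t - 5)/(3*t^2 + 10*t + 8)^2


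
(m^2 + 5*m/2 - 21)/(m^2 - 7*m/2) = (m + 6)/m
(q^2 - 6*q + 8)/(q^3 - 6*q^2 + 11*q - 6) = (q - 4)/(q^2 - 4*q + 3)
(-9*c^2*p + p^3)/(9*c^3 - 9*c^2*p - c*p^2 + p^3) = p/(-c + p)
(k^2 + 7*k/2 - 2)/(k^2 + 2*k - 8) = (k - 1/2)/(k - 2)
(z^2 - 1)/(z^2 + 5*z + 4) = (z - 1)/(z + 4)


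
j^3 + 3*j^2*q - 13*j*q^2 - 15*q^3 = (j - 3*q)*(j + q)*(j + 5*q)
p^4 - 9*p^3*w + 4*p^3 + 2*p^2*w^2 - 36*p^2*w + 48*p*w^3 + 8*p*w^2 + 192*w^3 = (p + 4)*(p - 8*w)*(p - 3*w)*(p + 2*w)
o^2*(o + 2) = o^3 + 2*o^2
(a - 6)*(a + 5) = a^2 - a - 30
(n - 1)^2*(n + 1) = n^3 - n^2 - n + 1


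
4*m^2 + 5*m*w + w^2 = (m + w)*(4*m + w)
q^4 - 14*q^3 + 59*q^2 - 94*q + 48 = (q - 8)*(q - 3)*(q - 2)*(q - 1)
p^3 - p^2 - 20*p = p*(p - 5)*(p + 4)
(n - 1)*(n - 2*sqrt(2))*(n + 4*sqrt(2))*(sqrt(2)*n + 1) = sqrt(2)*n^4 - sqrt(2)*n^3 + 5*n^3 - 14*sqrt(2)*n^2 - 5*n^2 - 16*n + 14*sqrt(2)*n + 16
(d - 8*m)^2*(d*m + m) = d^3*m - 16*d^2*m^2 + d^2*m + 64*d*m^3 - 16*d*m^2 + 64*m^3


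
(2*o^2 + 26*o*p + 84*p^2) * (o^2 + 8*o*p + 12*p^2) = 2*o^4 + 42*o^3*p + 316*o^2*p^2 + 984*o*p^3 + 1008*p^4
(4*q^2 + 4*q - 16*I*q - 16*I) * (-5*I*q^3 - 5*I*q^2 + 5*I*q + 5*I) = -20*I*q^5 - 80*q^4 - 40*I*q^4 - 160*q^3 + 40*I*q^2 + 160*q + 20*I*q + 80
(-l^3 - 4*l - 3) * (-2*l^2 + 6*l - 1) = 2*l^5 - 6*l^4 + 9*l^3 - 18*l^2 - 14*l + 3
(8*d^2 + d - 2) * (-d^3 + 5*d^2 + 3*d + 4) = -8*d^5 + 39*d^4 + 31*d^3 + 25*d^2 - 2*d - 8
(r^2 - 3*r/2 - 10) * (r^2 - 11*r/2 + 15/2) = r^4 - 7*r^3 + 23*r^2/4 + 175*r/4 - 75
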